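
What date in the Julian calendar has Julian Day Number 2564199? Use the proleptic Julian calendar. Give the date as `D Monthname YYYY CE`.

24 May 2308 CE

JDN 2564199 is 9 June 2308 in the Gregorian calendar.
In the Julian calendar that day is 24 May 2308 CE.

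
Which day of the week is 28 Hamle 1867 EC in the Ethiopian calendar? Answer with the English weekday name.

Tuesday

Equivalently 3 August 1875 Gregorian, JDN 2406104.
JDN 2406104 mod 7 = 1, and JDN 0 was a Monday, so this is a Tuesday.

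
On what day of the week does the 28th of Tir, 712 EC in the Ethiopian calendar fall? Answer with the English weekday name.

Wednesday

In the proleptic Gregorian calendar this is 28 January 720 (JDN 1984061).
Since JDN mod 7 = 2 (0 = Monday), the day is Wednesday.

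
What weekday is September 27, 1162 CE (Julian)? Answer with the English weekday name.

Equivalently 4 October 1162 Gregorian, JDN 2145748.
2145748 ≡ 3 (mod 7); counting from Monday = 0 gives Thursday.

Thursday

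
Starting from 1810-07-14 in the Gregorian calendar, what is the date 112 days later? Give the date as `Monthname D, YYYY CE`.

The starting date is JDN 2382343; 2382343 + 112 = 2382455.
JDN 2382455 corresponds to November 3, 1810 CE.

November 3, 1810 CE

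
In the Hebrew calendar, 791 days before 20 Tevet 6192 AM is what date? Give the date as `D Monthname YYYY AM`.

28 Tishrei 6190 AM

The starting date is JDN 2609324; 2609324 − 791 = 2608533.
JDN 2608533 corresponds to 28 Tishrei 6190 AM.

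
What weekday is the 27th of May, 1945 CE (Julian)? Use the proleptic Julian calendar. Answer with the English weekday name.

In the Gregorian calendar this is 9 June 1945 (JDN 2431616).
JDN 2431616 mod 7 = 5, and JDN 0 was a Monday, so this is a Saturday.

Saturday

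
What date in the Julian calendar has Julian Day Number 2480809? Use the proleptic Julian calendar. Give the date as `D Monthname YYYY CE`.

The Gregorian equivalent of JDN 2480809 is 14 February 2080.
In the Julian calendar that day is 1 February 2080 CE.

1 February 2080 CE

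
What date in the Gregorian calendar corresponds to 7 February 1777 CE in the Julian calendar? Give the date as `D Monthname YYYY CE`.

18 February 1777 CE

At this point the Julian calendar is 11 days behind the Gregorian.
7 February 1777 Julian + 11 days → 18 February 1777 Gregorian.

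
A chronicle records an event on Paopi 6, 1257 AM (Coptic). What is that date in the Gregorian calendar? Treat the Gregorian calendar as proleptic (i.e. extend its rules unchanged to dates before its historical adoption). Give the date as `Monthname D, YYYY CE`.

October 13, 1540 CE

Julian Day Number of the source date = 2283819.
Converting JDN 2283819 to the Gregorian calendar gives 13 October 1540 CE.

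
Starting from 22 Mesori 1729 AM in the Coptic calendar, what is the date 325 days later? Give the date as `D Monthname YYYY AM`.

12 Epip 1730 AM

The starting date is JDN 2456533; 2456533 + 325 = 2456858.
JDN 2456858 corresponds to 12 Epip 1730 AM.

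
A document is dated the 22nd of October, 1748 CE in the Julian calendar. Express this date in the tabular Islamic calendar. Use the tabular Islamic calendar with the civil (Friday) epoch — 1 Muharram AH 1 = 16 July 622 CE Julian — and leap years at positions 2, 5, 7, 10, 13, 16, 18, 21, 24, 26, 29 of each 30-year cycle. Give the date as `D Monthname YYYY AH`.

11 Dhu al-Qa'dah 1161 AH

The source date corresponds to 2 November 1748 in the Gregorian calendar (JDN 2359810).
That day falls on 11 Dhu al-Qa'dah 1161 AH in the tabular Islamic calendar.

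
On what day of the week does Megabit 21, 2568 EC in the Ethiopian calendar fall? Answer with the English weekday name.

In the Gregorian calendar this is 3 April 2576 (JDN 2662018).
Since JDN mod 7 = 2 (0 = Monday), the day is Wednesday.

Wednesday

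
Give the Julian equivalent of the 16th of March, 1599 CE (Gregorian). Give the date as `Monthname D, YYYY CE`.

March 6, 1599 CE

At this point the Julian calendar is 10 days behind the Gregorian.
16 March 1599 Gregorian − 10 days → 6 March 1599 Julian.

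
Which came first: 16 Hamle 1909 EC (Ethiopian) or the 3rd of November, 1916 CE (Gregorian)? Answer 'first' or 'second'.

First date → JDN 2421433; second date → JDN 2421171.
JDN 2421171 < JDN 2421433, so the second date is earlier.

second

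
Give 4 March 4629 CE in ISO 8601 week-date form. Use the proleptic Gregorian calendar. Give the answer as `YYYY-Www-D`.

4629-W10-3

The weekday is Wednesday (ISO weekday 3).
That Wednesday belongs to ISO week 10 of ISO year 4629.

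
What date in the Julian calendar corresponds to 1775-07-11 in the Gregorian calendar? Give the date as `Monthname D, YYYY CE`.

June 30, 1775 CE

At this point the Julian calendar is 11 days behind the Gregorian.
11 July 1775 Gregorian − 11 days → 30 June 1775 Julian.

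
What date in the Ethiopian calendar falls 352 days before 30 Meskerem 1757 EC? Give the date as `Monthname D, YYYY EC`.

Tikimt 13, 1756 EC

The starting date is JDN 2365629; 2365629 − 352 = 2365277.
JDN 2365277 corresponds to Tikimt 13, 1756 EC.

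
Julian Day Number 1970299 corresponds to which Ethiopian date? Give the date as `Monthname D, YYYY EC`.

JDN 1970299 is 24 May 682 in the proleptic Gregorian calendar.
In the Ethiopian calendar that day is Ginbot 26, 674 EC.

Ginbot 26, 674 EC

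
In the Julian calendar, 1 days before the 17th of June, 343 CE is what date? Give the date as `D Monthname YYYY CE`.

JDN of the 17th of June, 343 CE = 1846506.
1846506 − 1 = 1846505.
JDN 1846505 in the Julian calendar is 16 June 343 CE.

16 June 343 CE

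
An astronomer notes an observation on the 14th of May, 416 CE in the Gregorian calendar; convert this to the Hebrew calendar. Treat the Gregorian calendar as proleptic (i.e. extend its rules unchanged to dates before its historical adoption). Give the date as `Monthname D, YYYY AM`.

Iyar 29, 4176 AM

Both dates share Julian Day Number 1873135; in the Hebrew calendar that is 29 Iyar 4176 AM.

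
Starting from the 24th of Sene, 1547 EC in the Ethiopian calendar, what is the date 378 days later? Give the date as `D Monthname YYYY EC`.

Counting 378 days forward from JDN 2289190 reaches JDN 2289568, which is 6 Hamle 1548 EC.

6 Hamle 1548 EC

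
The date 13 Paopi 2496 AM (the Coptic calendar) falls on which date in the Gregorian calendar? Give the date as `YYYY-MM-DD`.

Both dates share Julian Day Number 2736371; in the Gregorian calendar that is 30 October 2779 CE.

2779-10-30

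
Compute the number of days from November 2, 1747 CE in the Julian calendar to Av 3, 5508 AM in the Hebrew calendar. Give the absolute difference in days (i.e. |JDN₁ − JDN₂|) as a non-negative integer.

258

JDN of the first date = 2359455.
JDN of the second date = 2359713.
|2359713 − 2359455| = 258.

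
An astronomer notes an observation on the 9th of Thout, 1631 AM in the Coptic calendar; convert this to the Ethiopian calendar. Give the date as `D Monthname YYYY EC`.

The source date corresponds to 19 September 1914 in the Gregorian calendar (JDN 2420395).
That day falls on 9 Meskerem 1907 EC in the Ethiopian calendar.

9 Meskerem 1907 EC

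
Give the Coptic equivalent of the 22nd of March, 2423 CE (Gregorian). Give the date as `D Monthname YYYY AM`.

10 Paremhat 2139 AM

Julian Day Number of the source date = 2606123.
Converting JDN 2606123 to the Coptic calendar gives 10 Paremhat 2139 AM.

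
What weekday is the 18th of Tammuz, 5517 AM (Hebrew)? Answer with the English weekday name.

Wednesday

This is JDN 2362978 (6 July 1757 Gregorian).
JDN 2362978 mod 7 = 2, and JDN 0 was a Monday, so this is a Wednesday.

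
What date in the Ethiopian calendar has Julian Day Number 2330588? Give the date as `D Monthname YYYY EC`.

JDN 2330588 is 30 October 1668 in the Gregorian calendar.
In the Ethiopian calendar that day is 23 Tikimt 1661 EC.

23 Tikimt 1661 EC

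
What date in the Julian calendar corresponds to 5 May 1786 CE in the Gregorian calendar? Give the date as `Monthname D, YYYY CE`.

April 24, 1786 CE

The Julian–Gregorian offset here is 11 days (Julian trailing).
5 May 1786 Gregorian − 11 days → 24 April 1786 Julian.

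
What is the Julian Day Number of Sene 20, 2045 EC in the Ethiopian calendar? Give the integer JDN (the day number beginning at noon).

In the Gregorian calendar the same day is 27 June 2053.
JDN 2451545 is 1 January 2000 CE (Gregorian); the target day is +19536 days from there, so JDN = 2471081.

2471081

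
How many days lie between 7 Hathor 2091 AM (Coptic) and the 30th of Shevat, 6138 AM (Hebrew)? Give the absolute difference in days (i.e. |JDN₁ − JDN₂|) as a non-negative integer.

1197

First date → JDN 2588468; second date → JDN 2589665.
The interval is |2588468 − 2589665| = 1197 days.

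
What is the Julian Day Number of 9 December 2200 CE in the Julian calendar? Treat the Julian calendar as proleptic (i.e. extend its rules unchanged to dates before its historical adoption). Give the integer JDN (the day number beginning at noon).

2524951

In the Gregorian calendar the same day is 24 December 2200.
JDN 2400001 is 17 November 1858 CE (Gregorian), MJD 0; the target day is +124950 days from there, so JDN = 2524951.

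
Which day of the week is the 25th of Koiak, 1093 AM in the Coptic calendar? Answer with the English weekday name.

Sunday

This is JDN 2223997 (29 December 1376 Gregorian).
Since JDN mod 7 = 6 (0 = Monday), the day is Sunday.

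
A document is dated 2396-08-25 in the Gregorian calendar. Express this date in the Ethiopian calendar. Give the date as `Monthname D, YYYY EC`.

Julian Day Number of the source date = 2596418.
Converting JDN 2596418 to the Ethiopian calendar gives 16 Nehase 2388 EC.

Nehase 16, 2388 EC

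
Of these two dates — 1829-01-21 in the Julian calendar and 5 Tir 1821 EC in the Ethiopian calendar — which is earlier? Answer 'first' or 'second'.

The two dates have Julian Day Numbers 2389121 and 2389100 respectively.
Since 2389100 < 2389121, the second date comes first.

second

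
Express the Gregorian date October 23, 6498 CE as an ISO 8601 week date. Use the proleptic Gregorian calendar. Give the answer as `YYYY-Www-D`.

The weekday is Thursday (ISO weekday 4).
That Thursday belongs to ISO week 43 of ISO year 6498.

6498-W43-4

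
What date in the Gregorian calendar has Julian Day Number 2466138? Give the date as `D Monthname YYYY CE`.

15 December 2039 CE

JDN 2451545 is 1 Jan 2000; 2466138 is +14593 days from there.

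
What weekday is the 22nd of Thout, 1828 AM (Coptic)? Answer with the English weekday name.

This is JDN 2492363 (4 October 2111 Gregorian).
JDN 2492363 mod 7 = 6, and JDN 0 was a Monday, so this is a Sunday.

Sunday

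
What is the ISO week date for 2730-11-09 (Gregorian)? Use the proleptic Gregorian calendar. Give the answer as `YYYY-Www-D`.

The weekday is Sunday (ISO weekday 7).
That Sunday belongs to ISO week 45 of ISO year 2730.

2730-W45-7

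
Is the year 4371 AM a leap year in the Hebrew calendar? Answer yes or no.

Hebrew year 4371 is year 1 of its 19-year Metonic cycle; leap years are at positions 3, 6, 8, 11, 14, 17, 19, so it is a common year (12 months).

no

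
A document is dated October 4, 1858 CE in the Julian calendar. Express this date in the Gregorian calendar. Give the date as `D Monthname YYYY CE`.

The Julian–Gregorian offset here is 12 days (Julian trailing).
4 October 1858 Julian + 12 days → 16 October 1858 Gregorian.

16 October 1858 CE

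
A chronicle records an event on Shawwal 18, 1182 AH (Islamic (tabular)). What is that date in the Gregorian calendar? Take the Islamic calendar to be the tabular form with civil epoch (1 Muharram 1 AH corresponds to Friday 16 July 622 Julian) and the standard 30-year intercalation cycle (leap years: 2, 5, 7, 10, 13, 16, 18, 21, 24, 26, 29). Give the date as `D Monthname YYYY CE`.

25 February 1769 CE

Both dates share Julian Day Number 2367230; in the Gregorian calendar that is 25 February 1769 CE.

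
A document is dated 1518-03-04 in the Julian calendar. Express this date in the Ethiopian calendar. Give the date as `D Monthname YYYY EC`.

8 Megabit 1510 EC

Both dates share Julian Day Number 2275570; in the Ethiopian calendar that is 8 Megabit 1510 EC.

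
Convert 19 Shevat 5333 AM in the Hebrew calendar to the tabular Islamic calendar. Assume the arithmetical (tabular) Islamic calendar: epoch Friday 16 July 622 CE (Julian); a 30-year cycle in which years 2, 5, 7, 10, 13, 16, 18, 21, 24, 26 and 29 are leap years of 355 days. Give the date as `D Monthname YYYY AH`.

19 Ramadan 980 AH

The source date corresponds to 2 February 1573 in the proleptic Gregorian calendar (JDN 2295619).
That day falls on 19 Ramadan 980 AH in the tabular Islamic calendar.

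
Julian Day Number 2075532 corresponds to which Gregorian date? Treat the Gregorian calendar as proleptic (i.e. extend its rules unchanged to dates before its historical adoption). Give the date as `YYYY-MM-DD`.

Counting from JDN 2299161 = 15 Oct 1582 gives an offset of -223629 days.

0970-07-06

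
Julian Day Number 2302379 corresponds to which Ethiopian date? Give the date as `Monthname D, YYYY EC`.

The Gregorian equivalent of JDN 2302379 is 7 August 1591.
In the Ethiopian calendar that day is Nehase 4, 1583 EC.

Nehase 4, 1583 EC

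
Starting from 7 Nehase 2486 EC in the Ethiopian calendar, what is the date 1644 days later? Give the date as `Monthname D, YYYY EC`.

Counting 1644 days forward from JDN 2632203 reaches JDN 2633847, which is Yekatit 5, 2491 EC.

Yekatit 5, 2491 EC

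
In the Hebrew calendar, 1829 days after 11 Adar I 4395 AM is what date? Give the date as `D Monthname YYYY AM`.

10 Adar I 4400 AM

The starting date is JDN 1953026; 1953026 + 1829 = 1954855.
JDN 1954855 corresponds to 10 Adar I 4400 AM.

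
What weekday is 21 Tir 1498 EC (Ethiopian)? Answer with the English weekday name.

Friday

In the proleptic Gregorian calendar this is 26 January 1506 (JDN 2271140).
Since JDN mod 7 = 4 (0 = Monday), the day is Friday.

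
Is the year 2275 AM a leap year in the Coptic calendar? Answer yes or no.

yes

2275 mod 4 = 3; in the Coptic calendar a year is leap when year mod 4 = 3, so it is a leap year.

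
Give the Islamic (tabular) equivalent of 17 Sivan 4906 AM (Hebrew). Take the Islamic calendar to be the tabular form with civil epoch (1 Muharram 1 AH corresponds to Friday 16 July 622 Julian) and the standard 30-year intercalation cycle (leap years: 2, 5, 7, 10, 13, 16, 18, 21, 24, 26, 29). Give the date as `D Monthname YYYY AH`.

16 Dhu al-Hijjah 540 AH

Both dates share Julian Day Number 2139784; in the tabular Islamic calendar that is 16 Dhu al-Hijjah 540 AH.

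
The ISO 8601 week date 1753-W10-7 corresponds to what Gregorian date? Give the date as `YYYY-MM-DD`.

1753-03-11

ISO week 1 of 1753 is the week containing the first Thursday of 1753.
Week 10, day 7 (Sunday) lands on 1753-03-11.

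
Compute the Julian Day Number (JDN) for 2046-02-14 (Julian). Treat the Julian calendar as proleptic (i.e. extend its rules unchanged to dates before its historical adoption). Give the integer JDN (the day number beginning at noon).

In the Gregorian calendar the same day is 27 February 2046.
JDN 2451545 is 1 January 2000 CE (Gregorian); the target day is +16859 days from there, so JDN = 2468404.

2468404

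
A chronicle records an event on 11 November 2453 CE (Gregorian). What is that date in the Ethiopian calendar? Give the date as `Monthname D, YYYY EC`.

Tikimt 29, 2446 EC

Julian Day Number of the source date = 2617315.
Converting JDN 2617315 to the Ethiopian calendar gives 29 Tikimt 2446 EC.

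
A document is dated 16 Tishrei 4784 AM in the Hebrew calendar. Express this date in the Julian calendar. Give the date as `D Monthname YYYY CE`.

4 October 1023 CE

Julian Day Number of the source date = 2094985.
Converting JDN 2094985 to the Julian calendar gives 4 October 1023 CE.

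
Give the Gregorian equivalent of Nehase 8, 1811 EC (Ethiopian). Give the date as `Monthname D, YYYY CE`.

August 13, 1819 CE

Both dates share Julian Day Number 2385660; in the Gregorian calendar that is 13 August 1819 CE.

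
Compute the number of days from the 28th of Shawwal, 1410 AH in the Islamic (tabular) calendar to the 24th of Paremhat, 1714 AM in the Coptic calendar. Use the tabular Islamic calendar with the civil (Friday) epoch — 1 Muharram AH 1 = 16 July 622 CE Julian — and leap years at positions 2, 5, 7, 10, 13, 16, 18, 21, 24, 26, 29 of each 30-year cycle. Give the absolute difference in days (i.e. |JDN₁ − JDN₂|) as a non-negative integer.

2870

First date → JDN 2448036; second date → JDN 2450906.
The interval is |2448036 − 2450906| = 2870 days.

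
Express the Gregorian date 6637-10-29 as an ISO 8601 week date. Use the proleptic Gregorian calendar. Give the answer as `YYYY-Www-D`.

The weekday is Sunday (ISO weekday 7).
That Sunday belongs to ISO week 43 of ISO year 6637.

6637-W43-7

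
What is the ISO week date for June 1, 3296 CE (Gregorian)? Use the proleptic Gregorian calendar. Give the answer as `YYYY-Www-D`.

The weekday is Friday (ISO weekday 5).
That Friday belongs to ISO week 22 of ISO year 3296.

3296-W22-5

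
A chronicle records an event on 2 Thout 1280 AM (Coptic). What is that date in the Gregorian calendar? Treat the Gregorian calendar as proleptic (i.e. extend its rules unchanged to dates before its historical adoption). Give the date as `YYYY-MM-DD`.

1563-09-10

Both dates share Julian Day Number 2292186; in the Gregorian calendar that is 10 September 1563 CE.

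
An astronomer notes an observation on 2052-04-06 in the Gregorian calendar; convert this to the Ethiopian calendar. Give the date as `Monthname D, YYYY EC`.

Julian Day Number of the source date = 2470634.
Converting JDN 2470634 to the Ethiopian calendar gives 28 Megabit 2044 EC.

Megabit 28, 2044 EC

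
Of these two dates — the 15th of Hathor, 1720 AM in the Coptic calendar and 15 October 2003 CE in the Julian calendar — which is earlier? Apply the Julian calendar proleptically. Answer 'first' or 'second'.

second

Converting both to JDN: 2452969 vs 2452941; the smaller is the second.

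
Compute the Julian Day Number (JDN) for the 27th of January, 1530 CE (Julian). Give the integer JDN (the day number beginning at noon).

2279917

In the proleptic Gregorian calendar the same day is 6 February 1530.
JDN 2451545 is 1 January 2000 CE (Gregorian); the target day is −171628 days from there, so JDN = 2279917.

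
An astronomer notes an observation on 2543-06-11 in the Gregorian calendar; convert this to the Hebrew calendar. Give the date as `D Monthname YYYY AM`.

Julian Day Number of the source date = 2650033.
Converting JDN 2650033 to the Hebrew calendar gives 8 Sivan 6303 AM.

8 Sivan 6303 AM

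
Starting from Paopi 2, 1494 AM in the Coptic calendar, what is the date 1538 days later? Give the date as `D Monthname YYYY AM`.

19 Koiak 1498 AM

Counting 1538 days forward from JDN 2370379 reaches JDN 2371917, which is 19 Koiak 1498 AM.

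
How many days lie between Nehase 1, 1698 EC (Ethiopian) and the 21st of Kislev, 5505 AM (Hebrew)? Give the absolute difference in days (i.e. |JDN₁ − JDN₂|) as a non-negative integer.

JDN of the first date = 2344380.
JDN of the second date = 2358373.
|2358373 − 2344380| = 13993.

13993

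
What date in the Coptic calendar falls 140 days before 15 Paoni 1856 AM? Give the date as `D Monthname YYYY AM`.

25 Tobi 1856 AM

The starting date is JDN 2502853; 2502853 − 140 = 2502713.
JDN 2502713 corresponds to 25 Tobi 1856 AM.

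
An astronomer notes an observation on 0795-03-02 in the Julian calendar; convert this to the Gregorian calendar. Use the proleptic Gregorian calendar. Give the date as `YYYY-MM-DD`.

0795-03-06

At this point the Julian calendar is 4 days behind the Gregorian.
2 March 795 Julian + 4 days → 6 March 795 Gregorian.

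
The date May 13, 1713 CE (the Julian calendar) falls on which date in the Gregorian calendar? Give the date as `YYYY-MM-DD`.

1713-05-24

At this point the Julian calendar is 11 days behind the Gregorian.
13 May 1713 Julian + 11 days → 24 May 1713 Gregorian.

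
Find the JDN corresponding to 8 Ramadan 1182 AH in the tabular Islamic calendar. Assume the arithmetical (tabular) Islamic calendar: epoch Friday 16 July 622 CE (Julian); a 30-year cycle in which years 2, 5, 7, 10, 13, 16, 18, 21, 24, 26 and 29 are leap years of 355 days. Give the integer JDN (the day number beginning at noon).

In the Gregorian calendar the same day is 16 January 1769.
JDN 2299161 is 15 October 1582 CE (Gregorian); the target day is +68029 days from there, so JDN = 2367190.

2367190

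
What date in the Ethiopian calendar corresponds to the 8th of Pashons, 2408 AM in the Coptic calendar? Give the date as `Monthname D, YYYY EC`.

Ginbot 8, 2684 EC

The source date corresponds to 21 May 2692 in the Gregorian calendar (JDN 2704434).
That day falls on 8 Ginbot 2684 EC in the Ethiopian calendar.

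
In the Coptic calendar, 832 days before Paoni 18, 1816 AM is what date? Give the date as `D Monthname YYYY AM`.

Counting 832 days back from JDN 2488246 reaches JDN 2487414, which is 7 Paremhat 1814 AM.

7 Paremhat 1814 AM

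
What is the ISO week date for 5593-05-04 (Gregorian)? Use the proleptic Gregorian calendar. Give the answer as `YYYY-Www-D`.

The weekday is Tuesday (ISO weekday 2).
That Tuesday belongs to ISO week 18 of ISO year 5593.

5593-W18-2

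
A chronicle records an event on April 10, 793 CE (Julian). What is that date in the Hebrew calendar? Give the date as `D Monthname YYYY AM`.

23 Nisan 4553 AM

Both dates share Julian Day Number 2010801; in the Hebrew calendar that is 23 Nisan 4553 AM.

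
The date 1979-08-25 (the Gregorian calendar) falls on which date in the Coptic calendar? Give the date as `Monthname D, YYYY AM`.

Mesori 19, 1695 AM

Julian Day Number of the source date = 2444111.
Converting JDN 2444111 to the Coptic calendar gives 19 Mesori 1695 AM.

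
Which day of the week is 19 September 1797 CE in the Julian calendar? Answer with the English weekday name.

This is JDN 2377674 (30 September 1797 Gregorian).
JDN 2377674 mod 7 = 5, and JDN 0 was a Monday, so this is a Saturday.

Saturday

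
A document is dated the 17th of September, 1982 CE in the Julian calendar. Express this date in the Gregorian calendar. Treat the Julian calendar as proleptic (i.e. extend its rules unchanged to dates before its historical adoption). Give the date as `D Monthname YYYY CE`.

30 September 1982 CE

At this point the Julian calendar is 13 days behind the Gregorian.
17 September 1982 Julian + 13 days → 30 September 1982 Gregorian.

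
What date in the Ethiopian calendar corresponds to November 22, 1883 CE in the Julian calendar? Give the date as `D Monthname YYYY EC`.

Julian Day Number of the source date = 2409149.
Converting JDN 2409149 to the Ethiopian calendar gives 25 Hidar 1876 EC.

25 Hidar 1876 EC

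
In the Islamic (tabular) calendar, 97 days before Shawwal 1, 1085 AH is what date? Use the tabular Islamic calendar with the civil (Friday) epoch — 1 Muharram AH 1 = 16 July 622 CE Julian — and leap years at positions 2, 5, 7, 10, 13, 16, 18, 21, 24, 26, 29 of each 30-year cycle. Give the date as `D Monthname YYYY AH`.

JDN of Shawwal 1, 1085 AH = 2332839.
2332839 − 97 = 2332742.
JDN 2332742 in the tabular Islamic calendar is 22 Jumada al-Thani 1085 AH.

22 Jumada al-Thani 1085 AH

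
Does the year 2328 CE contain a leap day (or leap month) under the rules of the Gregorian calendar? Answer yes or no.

2328 is divisible by 4 and not by 100, so it is a leap year.

yes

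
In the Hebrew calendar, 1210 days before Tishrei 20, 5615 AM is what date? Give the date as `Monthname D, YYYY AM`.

Counting 1210 days back from JDN 2398504 reaches JDN 2397294, which is Sivan 20, 5611 AM.

Sivan 20, 5611 AM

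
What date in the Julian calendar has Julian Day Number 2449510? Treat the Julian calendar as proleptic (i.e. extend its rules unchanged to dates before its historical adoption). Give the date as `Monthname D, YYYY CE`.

JDN 2449510 is 6 June 1994 in the Gregorian calendar.
In the Julian calendar that day is May 24, 1994 CE.

May 24, 1994 CE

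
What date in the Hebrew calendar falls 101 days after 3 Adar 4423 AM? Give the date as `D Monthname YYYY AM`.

16 Sivan 4423 AM

The starting date is JDN 1963266; 1963266 + 101 = 1963367.
JDN 1963367 corresponds to 16 Sivan 4423 AM.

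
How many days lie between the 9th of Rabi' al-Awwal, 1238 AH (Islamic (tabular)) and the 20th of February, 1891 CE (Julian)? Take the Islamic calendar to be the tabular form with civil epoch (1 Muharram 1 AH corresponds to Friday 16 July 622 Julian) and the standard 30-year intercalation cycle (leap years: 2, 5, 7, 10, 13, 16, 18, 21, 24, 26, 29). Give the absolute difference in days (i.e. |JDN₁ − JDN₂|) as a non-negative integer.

24937

First date → JDN 2386859; second date → JDN 2411796.
The interval is |2386859 − 2411796| = 24937 days.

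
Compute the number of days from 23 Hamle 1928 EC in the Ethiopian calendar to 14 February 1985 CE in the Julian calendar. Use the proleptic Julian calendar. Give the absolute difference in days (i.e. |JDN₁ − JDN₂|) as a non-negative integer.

17744

JDN of the first date = 2428380.
JDN of the second date = 2446124.
|2446124 − 2428380| = 17744.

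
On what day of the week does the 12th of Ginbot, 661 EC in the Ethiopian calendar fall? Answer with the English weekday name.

Monday

This is JDN 1965537 (10 May 669 Gregorian).
JDN 1965537 mod 7 = 0, and JDN 0 was a Monday, so this is a Monday.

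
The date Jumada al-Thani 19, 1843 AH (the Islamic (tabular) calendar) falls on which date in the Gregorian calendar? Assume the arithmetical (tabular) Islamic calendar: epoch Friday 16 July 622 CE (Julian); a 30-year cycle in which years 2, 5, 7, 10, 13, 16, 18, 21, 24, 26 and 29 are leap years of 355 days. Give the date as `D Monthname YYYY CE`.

24 February 2410 CE

Both dates share Julian Day Number 2601349; in the Gregorian calendar that is 24 February 2410 CE.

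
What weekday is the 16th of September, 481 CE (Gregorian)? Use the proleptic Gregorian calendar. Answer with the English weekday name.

Tuesday

1897001 ≡ 1 (mod 7); counting from Monday = 0 gives Tuesday.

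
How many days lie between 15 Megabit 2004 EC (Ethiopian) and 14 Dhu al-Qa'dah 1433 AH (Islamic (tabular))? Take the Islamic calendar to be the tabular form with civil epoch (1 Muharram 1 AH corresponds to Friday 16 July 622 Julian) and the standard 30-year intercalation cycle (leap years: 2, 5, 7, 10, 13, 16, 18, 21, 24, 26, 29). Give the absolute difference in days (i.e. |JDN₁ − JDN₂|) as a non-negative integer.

190

First date → JDN 2456011; second date → JDN 2456201.
The interval is |2456011 − 2456201| = 190 days.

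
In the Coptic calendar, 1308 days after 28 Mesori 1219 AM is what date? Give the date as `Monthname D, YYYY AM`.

Counting 1308 days forward from JDN 2270261 reaches JDN 2271569, which is Paremhat 25, 1223 AM.

Paremhat 25, 1223 AM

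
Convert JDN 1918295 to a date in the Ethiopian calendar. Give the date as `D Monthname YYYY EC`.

The proleptic Gregorian equivalent of JDN 1918295 is 5 January 540.
In the Ethiopian calendar that day is 7 Tir 532 EC.

7 Tir 532 EC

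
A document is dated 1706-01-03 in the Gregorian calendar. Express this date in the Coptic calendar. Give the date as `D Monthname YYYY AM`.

Julian Day Number of the source date = 2344166.
Converting JDN 2344166 to the Coptic calendar gives 27 Koiak 1422 AM.

27 Koiak 1422 AM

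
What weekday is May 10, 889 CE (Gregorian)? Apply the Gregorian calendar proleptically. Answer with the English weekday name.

2045891 ≡ 1 (mod 7); counting from Monday = 0 gives Tuesday.

Tuesday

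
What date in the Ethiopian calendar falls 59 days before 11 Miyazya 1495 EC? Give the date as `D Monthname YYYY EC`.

The starting date is JDN 2270124; 2270124 − 59 = 2270065.
JDN 2270065 corresponds to 12 Yekatit 1495 EC.

12 Yekatit 1495 EC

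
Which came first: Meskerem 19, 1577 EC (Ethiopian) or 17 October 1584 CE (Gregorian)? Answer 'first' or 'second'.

first

Converting both to JDN: 2299873 vs 2299894; the smaller is the first.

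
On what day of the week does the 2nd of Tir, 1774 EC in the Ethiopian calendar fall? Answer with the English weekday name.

Equivalently 8 January 1782 Gregorian, JDN 2371930.
Since JDN mod 7 = 1 (0 = Monday), the day is Tuesday.

Tuesday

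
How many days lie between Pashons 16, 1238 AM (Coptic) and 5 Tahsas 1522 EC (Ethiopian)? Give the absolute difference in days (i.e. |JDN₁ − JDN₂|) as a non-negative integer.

JDN of the first date = 2277099.
JDN of the second date = 2279860.
|2279860 − 2277099| = 2761.

2761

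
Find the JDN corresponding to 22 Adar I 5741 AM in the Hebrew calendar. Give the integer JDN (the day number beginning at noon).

In the Gregorian calendar the same day is 26 February 1981.
JDN 2400001 is 17 November 1858 CE (Gregorian), MJD 0; the target day is +44661 days from there, so JDN = 2444662.

2444662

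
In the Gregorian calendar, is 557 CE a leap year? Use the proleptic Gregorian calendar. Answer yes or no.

no

557 is not divisible by 4, so it is a common year.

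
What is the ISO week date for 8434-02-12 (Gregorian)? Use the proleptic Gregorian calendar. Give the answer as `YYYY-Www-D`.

The weekday is Sunday (ISO weekday 7).
That Sunday belongs to ISO week 6 of ISO year 8434.

8434-W06-7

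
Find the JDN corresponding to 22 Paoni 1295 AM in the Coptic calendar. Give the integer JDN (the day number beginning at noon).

2297954

Equivalently 26 June 1579 (proleptic Gregorian).
JDN 2451545 is 1 January 2000 CE (Gregorian); the target day is −153591 days from there, so JDN = 2297954.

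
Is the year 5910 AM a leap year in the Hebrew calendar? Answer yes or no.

Hebrew year 5910 is year 1 of its 19-year Metonic cycle; leap years are at positions 3, 6, 8, 11, 14, 17, 19, so it is a common year (12 months).

no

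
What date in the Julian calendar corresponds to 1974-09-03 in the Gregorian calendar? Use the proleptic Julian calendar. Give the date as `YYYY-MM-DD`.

For dates in this range the Gregorian date is 13 days ahead of the Julian.
3 September 1974 Gregorian − 13 days → 21 August 1974 Julian.

1974-08-21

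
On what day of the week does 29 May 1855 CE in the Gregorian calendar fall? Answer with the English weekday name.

2398733 ≡ 1 (mod 7); counting from Monday = 0 gives Tuesday.

Tuesday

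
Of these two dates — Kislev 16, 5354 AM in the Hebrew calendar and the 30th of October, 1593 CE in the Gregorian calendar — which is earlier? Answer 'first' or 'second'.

second

First date → JDN 2303235; second date → JDN 2303194.
JDN 2303194 < JDN 2303235, so the second date is earlier.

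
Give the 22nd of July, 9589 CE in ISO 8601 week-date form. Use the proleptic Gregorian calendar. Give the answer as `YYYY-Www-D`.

The weekday is Saturday (ISO weekday 6).
That Saturday belongs to ISO week 29 of ISO year 9589.

9589-W29-6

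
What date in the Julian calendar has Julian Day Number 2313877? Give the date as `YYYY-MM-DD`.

1623-01-19

The Gregorian equivalent of JDN 2313877 is 29 January 1623.
In the Julian calendar that day is 1623-01-19.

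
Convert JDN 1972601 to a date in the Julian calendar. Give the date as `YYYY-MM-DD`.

The proleptic Gregorian equivalent of JDN 1972601 is 11 September 688.
In the Julian calendar that day is 0688-09-08.

0688-09-08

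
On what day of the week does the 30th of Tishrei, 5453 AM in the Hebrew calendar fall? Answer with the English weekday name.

Friday

This is JDN 2339334 (10 October 1692 Gregorian).
2339334 ≡ 4 (mod 7); counting from Monday = 0 gives Friday.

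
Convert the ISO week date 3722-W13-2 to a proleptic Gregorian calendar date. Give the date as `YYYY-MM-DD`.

ISO week 1 of 3722 is the week containing the first Thursday of 3722.
Week 13, day 2 (Tuesday) lands on 3722-03-24.

3722-03-24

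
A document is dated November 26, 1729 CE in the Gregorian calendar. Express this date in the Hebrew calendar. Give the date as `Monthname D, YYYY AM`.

Both dates share Julian Day Number 2352894; in the Hebrew calendar that is 5 Kislev 5490 AM.

Kislev 5, 5490 AM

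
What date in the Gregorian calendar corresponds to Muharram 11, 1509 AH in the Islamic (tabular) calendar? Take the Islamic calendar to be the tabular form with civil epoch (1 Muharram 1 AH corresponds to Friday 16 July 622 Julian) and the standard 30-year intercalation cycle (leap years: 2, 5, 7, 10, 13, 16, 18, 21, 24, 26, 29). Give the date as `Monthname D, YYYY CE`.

Julian Day Number of the source date = 2482835.
Converting JDN 2482835 to the Gregorian calendar gives 1 September 2085 CE.

September 1, 2085 CE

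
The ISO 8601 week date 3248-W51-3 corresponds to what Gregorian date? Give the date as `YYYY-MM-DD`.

ISO week 1 of 3248 is the week containing the first Thursday of 3248.
Week 51, day 3 (Wednesday) lands on 3248-12-16.

3248-12-16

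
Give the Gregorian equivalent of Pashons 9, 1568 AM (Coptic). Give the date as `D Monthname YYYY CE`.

16 May 1852 CE

Both dates share Julian Day Number 2397625; in the Gregorian calendar that is 16 May 1852 CE.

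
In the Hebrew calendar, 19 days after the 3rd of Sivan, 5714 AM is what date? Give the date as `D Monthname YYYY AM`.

JDN of the 3rd of Sivan, 5714 AM = 2434898.
2434898 + 19 = 2434917.
JDN 2434917 in the Hebrew calendar is 22 Sivan 5714 AM.

22 Sivan 5714 AM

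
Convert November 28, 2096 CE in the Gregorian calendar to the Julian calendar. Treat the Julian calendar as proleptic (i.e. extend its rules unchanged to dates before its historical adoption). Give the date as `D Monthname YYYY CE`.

15 November 2096 CE

For dates in this range the Gregorian date is 13 days ahead of the Julian.
28 November 2096 Gregorian − 13 days → 15 November 2096 Julian.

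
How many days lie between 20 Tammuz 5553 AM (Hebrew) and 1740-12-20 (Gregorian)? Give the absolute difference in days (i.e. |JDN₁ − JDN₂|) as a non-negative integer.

19185

JDN of the first date = 2376121.
JDN of the second date = 2356936.
|2356936 − 2376121| = 19185.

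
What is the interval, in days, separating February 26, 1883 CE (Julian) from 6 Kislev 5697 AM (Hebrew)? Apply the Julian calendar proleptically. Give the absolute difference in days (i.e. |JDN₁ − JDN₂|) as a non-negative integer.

19613

First date → JDN 2408880; second date → JDN 2428493.
The interval is |2408880 − 2428493| = 19613 days.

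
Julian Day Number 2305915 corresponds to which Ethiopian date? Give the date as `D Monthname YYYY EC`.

7 Miyazya 1593 EC

The Gregorian equivalent of JDN 2305915 is 12 April 1601.
In the Ethiopian calendar that day is 7 Miyazya 1593 EC.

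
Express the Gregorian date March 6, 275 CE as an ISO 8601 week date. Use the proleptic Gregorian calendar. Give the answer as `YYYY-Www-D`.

The weekday is Saturday (ISO weekday 6).
That Saturday belongs to ISO week 9 of ISO year 275.

0275-W09-6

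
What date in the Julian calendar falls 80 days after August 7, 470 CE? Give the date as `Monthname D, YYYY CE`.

October 26, 470 CE

The starting date is JDN 1892944; 1892944 + 80 = 1893024.
JDN 1893024 corresponds to October 26, 470 CE.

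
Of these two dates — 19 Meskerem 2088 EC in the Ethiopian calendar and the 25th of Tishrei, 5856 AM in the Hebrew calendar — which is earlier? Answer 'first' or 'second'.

The two dates have Julian Day Numbers 2486516 and 2486539 respectively.
Since 2486516 < 2486539, the first date comes first.

first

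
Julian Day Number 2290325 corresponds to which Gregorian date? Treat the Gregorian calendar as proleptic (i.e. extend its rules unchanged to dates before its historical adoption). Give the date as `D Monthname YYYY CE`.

JDN 2451545 is 1 Jan 2000; 2290325 is −161220 days from there.

6 August 1558 CE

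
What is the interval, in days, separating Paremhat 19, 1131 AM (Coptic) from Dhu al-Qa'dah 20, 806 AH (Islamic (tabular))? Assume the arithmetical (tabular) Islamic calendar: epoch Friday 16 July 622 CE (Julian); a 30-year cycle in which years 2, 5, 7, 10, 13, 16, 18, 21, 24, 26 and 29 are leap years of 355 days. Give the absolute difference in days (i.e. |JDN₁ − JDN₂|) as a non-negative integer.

3941

JDN of the first date = 2237960.
JDN of the second date = 2234019.
|2234019 − 2237960| = 3941.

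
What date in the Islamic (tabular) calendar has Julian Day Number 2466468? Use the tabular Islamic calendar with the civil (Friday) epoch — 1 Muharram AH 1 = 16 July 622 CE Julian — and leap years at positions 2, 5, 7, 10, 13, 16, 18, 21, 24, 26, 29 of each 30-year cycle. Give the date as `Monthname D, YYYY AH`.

Dhu al-Qa'dah 4, 1462 AH

The Gregorian equivalent of JDN 2466468 is 9 November 2040.
In the tabular Islamic calendar that day is Dhu al-Qa'dah 4, 1462 AH.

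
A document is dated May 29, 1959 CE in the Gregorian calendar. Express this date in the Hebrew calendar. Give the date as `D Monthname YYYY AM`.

21 Iyar 5719 AM

Both dates share Julian Day Number 2436718; in the Hebrew calendar that is 21 Iyar 5719 AM.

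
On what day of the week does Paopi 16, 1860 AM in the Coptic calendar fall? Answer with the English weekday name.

Monday

Equivalently 28 October 2143 Gregorian, JDN 2504075.
Since JDN mod 7 = 0 (0 = Monday), the day is Monday.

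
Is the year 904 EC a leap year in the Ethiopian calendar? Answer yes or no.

no

904 mod 4 = 0; in the Ethiopian calendar a year is leap when year mod 4 = 3, so it is a common year.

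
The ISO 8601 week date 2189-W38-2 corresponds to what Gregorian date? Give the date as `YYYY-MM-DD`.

ISO week 1 of 2189 is the week containing the first Thursday of 2189.
Week 38, day 2 (Tuesday) lands on 2189-09-15.

2189-09-15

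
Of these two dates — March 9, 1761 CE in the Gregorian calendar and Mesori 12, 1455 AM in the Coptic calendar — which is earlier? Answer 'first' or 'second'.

Converting both to JDN: 2364320 vs 2356444; the smaller is the second.

second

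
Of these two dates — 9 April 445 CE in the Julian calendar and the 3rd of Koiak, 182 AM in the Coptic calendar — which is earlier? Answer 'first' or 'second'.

First date → JDN 1883693; second date → JDN 1891232.
JDN 1883693 < JDN 1891232, so the first date is earlier.

first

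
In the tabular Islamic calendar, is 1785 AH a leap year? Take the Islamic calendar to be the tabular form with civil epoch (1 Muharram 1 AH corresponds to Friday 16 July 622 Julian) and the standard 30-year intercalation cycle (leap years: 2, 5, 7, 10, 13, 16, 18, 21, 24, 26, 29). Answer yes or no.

Year 1785 AH is year 15 of its 30-year cycle; leap positions are 2, 5, 7, 10, 13, 16, 18, 21, 24, 26, 29, so it is a common year (354 days).

no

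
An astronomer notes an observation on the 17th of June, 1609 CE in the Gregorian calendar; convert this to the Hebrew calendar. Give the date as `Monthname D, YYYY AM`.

Julian Day Number of the source date = 2308903.
Converting JDN 2308903 to the Hebrew calendar gives 15 Sivan 5369 AM.

Sivan 15, 5369 AM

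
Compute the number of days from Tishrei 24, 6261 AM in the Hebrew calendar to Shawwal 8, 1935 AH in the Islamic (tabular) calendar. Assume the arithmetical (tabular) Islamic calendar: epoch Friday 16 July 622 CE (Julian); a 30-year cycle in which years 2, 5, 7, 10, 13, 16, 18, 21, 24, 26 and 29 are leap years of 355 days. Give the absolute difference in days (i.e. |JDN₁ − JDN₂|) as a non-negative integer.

399

JDN of the first date = 2634457.
JDN of the second date = 2634058.
|2634058 − 2634457| = 399.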